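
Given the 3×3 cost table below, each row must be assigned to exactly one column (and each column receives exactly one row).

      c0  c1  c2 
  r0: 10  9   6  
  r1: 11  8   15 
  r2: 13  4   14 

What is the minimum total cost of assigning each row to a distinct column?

optimal assignment: row0→col2 (cost 6), row1→col0 (cost 11), row2→col1 (cost 4)
total = 6 + 11 + 4 = 21

Minimum assignment cost: 21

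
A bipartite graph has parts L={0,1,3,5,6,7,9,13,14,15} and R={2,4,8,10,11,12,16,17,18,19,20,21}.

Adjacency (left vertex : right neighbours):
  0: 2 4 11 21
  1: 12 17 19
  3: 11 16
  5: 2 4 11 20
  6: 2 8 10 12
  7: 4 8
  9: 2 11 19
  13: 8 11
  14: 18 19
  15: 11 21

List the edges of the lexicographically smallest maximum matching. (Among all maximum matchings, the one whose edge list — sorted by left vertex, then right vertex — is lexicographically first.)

Lex-smallest maximum matching: {(0,2), (1,12), (3,11), (5,20), (6,10), (7,4), (9,19), (13,8), (14,18), (15,21)}

|M| = 10 (so the lex-smallest maximum matching has 10 edges)
process left vertices in ascending order; for each, take the smallest-labelled available neighbour that still permits 10 edges overall, or leave it unmatched if none does
lex-smallest matching: {0-2, 1-12, 3-11, 5-20, 6-10, 7-4, 9-19, 13-8, 14-18, 15-21}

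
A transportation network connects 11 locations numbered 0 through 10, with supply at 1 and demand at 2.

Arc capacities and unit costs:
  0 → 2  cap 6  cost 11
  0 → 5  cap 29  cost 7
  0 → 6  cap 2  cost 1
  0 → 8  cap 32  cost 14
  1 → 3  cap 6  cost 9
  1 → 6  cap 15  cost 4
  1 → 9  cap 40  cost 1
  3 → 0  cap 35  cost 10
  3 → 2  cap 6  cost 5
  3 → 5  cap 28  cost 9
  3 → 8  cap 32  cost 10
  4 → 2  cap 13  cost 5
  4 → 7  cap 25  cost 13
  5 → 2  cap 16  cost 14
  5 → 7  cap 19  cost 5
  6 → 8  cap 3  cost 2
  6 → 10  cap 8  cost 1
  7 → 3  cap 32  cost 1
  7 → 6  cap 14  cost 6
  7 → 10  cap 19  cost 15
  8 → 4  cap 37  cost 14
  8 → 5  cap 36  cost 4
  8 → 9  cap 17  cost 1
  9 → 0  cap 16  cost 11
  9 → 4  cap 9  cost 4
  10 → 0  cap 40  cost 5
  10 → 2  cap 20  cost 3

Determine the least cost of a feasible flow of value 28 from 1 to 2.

shortest-cost path #1: 1→6→10→2 push 8 @ unit cost 8 (adds 64)
shortest-cost path #2: 1→9→4→2 push 9 @ unit cost 10 (adds 90)
shortest-cost path #3: 1→3→2 push 6 @ unit cost 14 (adds 84)
shortest-cost path #4: 1→9→0→2 push 5 @ unit cost 23 (adds 115)
total cost = 353

Minimum cost for 28 units: 353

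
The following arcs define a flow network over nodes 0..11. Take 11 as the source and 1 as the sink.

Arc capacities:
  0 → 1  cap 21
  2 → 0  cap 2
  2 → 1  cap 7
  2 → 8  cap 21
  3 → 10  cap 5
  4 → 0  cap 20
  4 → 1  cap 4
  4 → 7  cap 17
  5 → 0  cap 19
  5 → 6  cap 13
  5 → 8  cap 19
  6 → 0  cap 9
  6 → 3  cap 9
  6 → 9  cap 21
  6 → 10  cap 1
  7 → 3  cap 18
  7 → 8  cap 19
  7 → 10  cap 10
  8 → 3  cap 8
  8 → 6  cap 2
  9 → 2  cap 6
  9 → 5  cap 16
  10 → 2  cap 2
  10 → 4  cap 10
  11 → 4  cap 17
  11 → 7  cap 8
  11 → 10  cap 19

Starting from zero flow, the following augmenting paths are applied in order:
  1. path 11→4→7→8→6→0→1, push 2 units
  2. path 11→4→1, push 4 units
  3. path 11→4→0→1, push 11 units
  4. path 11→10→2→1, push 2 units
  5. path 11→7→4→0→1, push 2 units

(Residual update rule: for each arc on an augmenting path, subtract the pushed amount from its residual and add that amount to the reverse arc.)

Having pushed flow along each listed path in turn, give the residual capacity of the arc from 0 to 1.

after path 1 (11→4→7→8→6→0→1, push 2): res(0,1)=19
after path 2 (11→4→1, push 4): res(0,1)=19
after path 3 (11→4→0→1, push 11): res(0,1)=8
after path 4 (11→10→2→1, push 2): res(0,1)=8
after path 5 (11→7→4→0→1, push 2): res(0,1)=6

Residual capacity of (0,1): 6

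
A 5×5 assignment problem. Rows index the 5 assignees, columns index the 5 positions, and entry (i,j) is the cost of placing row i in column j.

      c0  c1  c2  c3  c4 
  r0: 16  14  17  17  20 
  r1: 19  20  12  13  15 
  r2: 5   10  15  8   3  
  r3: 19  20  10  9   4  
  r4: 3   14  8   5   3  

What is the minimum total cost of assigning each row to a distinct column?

Minimum assignment cost: 40

optimal assignment: row0→col1 (cost 14), row1→col2 (cost 12), row2→col0 (cost 5), row3→col4 (cost 4), row4→col3 (cost 5)
total = 14 + 12 + 5 + 4 + 5 = 40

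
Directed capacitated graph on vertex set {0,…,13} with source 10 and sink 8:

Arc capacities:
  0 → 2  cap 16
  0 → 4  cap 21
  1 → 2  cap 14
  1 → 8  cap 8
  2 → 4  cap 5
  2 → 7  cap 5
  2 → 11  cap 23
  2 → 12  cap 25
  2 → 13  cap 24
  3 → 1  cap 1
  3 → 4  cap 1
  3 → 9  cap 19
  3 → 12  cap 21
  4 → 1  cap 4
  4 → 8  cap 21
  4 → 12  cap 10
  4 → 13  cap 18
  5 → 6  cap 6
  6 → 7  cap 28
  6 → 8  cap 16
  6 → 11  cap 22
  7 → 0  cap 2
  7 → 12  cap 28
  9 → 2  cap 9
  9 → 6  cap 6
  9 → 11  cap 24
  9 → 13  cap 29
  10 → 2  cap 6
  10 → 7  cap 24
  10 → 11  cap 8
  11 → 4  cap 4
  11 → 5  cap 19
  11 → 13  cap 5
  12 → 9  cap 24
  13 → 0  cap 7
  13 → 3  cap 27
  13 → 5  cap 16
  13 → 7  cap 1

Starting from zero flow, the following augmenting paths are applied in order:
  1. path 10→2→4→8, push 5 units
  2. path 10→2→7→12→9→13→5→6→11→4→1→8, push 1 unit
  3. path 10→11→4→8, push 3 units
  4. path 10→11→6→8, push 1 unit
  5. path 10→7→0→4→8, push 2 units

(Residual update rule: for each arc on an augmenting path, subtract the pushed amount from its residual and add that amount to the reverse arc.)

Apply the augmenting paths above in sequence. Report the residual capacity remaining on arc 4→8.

after path 1 (10→2→4→8, push 5): res(4,8)=16
after path 2 (10→2→7→12→9→13→5→6→11→4→1→8, push 1): res(4,8)=16
after path 3 (10→11→4→8, push 3): res(4,8)=13
after path 4 (10→11→6→8, push 1): res(4,8)=13
after path 5 (10→7→0→4→8, push 2): res(4,8)=11

Residual capacity of (4,8): 11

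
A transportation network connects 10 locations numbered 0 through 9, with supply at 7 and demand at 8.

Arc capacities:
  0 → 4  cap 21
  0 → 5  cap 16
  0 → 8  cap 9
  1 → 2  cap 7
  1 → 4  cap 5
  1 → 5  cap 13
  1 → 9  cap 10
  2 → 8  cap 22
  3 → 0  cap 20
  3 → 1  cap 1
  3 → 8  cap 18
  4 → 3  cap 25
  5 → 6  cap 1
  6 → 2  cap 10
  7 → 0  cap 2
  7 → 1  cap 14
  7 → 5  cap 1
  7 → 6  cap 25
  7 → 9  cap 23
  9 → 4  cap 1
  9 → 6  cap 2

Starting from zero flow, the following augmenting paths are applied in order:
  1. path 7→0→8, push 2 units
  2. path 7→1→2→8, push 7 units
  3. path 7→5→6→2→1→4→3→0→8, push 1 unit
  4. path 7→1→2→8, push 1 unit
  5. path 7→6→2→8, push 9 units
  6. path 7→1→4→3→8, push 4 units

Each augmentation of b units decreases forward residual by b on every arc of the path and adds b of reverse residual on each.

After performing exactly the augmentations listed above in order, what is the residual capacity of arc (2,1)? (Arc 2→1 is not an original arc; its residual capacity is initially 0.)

Residual capacity of (2,1): 7

after path 1 (7→0→8, push 2): res(2,1)=0
after path 2 (7→1→2→8, push 7): res(2,1)=7
after path 3 (7→5→6→2→1→4→3→0→8, push 1): res(2,1)=6
after path 4 (7→1→2→8, push 1): res(2,1)=7
after path 5 (7→6→2→8, push 9): res(2,1)=7
after path 6 (7→1→4→3→8, push 4): res(2,1)=7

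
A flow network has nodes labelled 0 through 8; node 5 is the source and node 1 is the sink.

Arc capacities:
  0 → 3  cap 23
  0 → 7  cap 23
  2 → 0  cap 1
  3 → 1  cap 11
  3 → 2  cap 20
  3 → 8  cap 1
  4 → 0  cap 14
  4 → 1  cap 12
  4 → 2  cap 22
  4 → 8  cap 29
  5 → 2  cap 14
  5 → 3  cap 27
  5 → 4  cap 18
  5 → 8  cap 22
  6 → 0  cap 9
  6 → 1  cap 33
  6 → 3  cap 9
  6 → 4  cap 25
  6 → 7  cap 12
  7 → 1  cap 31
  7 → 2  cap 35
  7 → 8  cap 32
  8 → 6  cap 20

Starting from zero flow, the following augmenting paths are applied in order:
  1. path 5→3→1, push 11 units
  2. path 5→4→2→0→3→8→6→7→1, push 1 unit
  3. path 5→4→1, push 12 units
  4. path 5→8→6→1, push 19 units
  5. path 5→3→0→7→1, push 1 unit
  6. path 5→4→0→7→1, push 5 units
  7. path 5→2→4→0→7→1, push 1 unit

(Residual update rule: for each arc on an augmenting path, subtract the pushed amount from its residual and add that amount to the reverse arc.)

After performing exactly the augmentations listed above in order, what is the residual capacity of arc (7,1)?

after path 1 (5→3→1, push 11): res(7,1)=31
after path 2 (5→4→2→0→3→8→6→7→1, push 1): res(7,1)=30
after path 3 (5→4→1, push 12): res(7,1)=30
after path 4 (5→8→6→1, push 19): res(7,1)=30
after path 5 (5→3→0→7→1, push 1): res(7,1)=29
after path 6 (5→4→0→7→1, push 5): res(7,1)=24
after path 7 (5→2→4→0→7→1, push 1): res(7,1)=23

Residual capacity of (7,1): 23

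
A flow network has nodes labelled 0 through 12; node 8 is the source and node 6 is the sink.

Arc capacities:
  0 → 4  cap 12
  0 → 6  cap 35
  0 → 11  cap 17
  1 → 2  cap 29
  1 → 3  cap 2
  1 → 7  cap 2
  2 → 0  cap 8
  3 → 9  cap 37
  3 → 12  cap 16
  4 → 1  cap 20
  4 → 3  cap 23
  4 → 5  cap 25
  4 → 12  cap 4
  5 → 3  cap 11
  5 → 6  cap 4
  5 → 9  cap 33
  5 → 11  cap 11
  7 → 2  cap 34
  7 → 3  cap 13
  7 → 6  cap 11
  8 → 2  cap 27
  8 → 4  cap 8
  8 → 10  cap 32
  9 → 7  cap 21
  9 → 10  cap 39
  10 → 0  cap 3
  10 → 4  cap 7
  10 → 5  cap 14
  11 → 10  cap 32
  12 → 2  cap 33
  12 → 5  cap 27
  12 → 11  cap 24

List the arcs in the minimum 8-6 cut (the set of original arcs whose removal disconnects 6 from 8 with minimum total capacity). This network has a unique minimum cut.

augment #1: 8→2→0→6 push 8
augment #2: 8→4→5→6 push 4
augment #3: 8→10→0→6 push 3
augment #4: 8→4→1→7→6 push 2
augment #5: 8→4→3→9→7→6 push 2
augment #6: 8→10→5→9→7→6 push 7
max flow = 26; residual-reachable set from 8 gives S-side
cut edges (S→T): {(2,0), (5,6), (7,6), (10,0)} total cap 26

Min-cut arcs: {(2,0), (5,6), (7,6), (10,0)} (total capacity 26)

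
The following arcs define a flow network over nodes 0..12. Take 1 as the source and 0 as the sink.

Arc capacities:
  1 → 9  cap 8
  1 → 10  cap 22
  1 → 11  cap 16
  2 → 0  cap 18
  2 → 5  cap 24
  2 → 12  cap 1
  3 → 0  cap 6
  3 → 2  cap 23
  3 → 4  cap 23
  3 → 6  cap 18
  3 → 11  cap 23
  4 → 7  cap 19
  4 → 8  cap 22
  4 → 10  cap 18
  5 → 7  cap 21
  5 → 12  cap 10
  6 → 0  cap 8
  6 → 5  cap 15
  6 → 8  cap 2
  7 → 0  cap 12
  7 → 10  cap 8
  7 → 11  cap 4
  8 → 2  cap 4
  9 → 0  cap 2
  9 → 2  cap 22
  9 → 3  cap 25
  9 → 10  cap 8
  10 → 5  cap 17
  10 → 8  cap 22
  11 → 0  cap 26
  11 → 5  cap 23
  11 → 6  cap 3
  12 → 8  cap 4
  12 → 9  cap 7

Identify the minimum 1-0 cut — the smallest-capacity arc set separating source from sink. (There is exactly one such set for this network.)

Min-cut arcs: {(1,9), (1,11), (8,2), (10,5)} (total capacity 45)

augment #1: 1→9→0 push 2
augment #2: 1→11→0 push 16
augment #3: 1→9→2→0 push 6
augment #4: 1→10→5→7→0 push 12
augment #5: 1→10→8→2→0 push 4
augment #6: 1→10→5→7→11→0 push 4
augment #7: 1→10→5→12→9→2→0 push 1
max flow = 45; residual-reachable set from 1 gives S-side
cut edges (S→T): {(1,9), (1,11), (8,2), (10,5)} total cap 45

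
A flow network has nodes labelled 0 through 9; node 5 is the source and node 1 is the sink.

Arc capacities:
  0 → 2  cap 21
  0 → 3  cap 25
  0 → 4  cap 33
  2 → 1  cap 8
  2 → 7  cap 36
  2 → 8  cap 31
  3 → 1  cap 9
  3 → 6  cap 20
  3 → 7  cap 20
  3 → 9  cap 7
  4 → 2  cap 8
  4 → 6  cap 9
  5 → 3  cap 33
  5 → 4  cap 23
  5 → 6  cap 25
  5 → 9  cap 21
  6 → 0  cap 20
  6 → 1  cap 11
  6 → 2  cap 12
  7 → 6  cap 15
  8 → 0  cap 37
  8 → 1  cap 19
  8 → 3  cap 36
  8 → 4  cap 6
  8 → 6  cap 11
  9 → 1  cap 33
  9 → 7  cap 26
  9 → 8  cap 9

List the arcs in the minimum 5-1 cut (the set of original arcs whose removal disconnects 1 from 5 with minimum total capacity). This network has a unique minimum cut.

augment #1: 5→3→1 push 9
augment #2: 5→6→1 push 11
augment #3: 5→9→1 push 21
augment #4: 5→3→9→1 push 7
augment #5: 5→4→2→1 push 8
augment #6: 5→6→2→8→1 push 12
augment #7: 5→6→0→2→8→1 push 2
augment #8: 5→3→6→0→2→8→1 push 5
max flow = 75; residual-reachable set from 5 gives S-side
cut edges (S→T): {(2,1), (3,1), (3,9), (5,9), (6,1), (8,1)} total cap 75

Min-cut arcs: {(2,1), (3,1), (3,9), (5,9), (6,1), (8,1)} (total capacity 75)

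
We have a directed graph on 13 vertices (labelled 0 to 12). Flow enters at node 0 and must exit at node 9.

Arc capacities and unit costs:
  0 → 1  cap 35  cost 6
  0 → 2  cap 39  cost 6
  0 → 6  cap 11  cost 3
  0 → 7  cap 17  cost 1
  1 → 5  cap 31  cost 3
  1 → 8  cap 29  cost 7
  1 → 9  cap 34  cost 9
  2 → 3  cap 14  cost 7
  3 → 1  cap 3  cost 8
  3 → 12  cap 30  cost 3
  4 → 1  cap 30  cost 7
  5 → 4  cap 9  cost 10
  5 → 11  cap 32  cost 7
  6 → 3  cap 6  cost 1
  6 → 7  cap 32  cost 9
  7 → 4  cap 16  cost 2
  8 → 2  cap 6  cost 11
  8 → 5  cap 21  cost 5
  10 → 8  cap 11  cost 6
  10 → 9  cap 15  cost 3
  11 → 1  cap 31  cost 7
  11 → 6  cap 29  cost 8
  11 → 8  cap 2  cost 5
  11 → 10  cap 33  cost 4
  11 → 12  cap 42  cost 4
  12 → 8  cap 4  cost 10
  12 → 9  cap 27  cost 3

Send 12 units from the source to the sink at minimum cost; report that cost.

shortest-cost path #1: 0→6→3→12→9 push 6 @ unit cost 10 (adds 60)
shortest-cost path #2: 0→1→9 push 6 @ unit cost 15 (adds 90)
total cost = 150

Minimum cost for 12 units: 150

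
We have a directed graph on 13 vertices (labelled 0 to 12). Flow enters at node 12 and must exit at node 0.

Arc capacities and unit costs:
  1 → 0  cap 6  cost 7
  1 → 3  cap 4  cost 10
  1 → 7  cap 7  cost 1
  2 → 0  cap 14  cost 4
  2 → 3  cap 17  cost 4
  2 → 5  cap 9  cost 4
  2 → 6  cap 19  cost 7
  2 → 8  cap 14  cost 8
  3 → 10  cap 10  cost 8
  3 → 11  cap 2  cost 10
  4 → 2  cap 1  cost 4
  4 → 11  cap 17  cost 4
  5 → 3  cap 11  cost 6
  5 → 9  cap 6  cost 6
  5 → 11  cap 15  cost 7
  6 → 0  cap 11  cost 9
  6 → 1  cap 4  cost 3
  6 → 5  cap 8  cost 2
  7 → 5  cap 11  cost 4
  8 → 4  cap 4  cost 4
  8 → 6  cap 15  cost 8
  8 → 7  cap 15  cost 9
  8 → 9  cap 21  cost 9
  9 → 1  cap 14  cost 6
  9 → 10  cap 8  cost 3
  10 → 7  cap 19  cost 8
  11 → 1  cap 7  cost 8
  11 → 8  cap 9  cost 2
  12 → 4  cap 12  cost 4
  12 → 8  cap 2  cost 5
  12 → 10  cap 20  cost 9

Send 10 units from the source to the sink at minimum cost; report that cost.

shortest-cost path #1: 12→4→2→0 push 1 @ unit cost 12 (adds 12)
shortest-cost path #2: 12→8→6→0 push 2 @ unit cost 22 (adds 44)
shortest-cost path #3: 12→4→11→1→0 push 6 @ unit cost 23 (adds 138)
shortest-cost path #4: 12→4→11→8→6→0 push 1 @ unit cost 27 (adds 27)
total cost = 221

Minimum cost for 10 units: 221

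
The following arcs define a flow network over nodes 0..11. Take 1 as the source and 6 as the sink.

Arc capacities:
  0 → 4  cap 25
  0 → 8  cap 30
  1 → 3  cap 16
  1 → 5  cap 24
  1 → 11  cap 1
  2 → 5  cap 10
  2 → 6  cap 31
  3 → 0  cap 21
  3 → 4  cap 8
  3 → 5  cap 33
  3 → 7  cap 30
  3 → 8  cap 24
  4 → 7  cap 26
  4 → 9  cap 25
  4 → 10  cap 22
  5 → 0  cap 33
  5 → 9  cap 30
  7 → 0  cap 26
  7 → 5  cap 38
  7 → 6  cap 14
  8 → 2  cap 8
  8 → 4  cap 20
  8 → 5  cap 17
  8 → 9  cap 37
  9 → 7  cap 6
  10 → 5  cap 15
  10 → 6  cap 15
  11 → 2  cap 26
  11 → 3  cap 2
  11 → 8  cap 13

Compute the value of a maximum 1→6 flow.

Maximum flow value: 38

augment #1: 1→3→7→6 bottleneck 14, total now 14
augment #2: 1→11→2→6 bottleneck 1, total now 15
augment #3: 1→3→4→10→6 bottleneck 2, total now 17
augment #4: 1→5→0→4→10→6 bottleneck 13, total now 30
augment #5: 1→5→0→8→2→6 bottleneck 8, total now 38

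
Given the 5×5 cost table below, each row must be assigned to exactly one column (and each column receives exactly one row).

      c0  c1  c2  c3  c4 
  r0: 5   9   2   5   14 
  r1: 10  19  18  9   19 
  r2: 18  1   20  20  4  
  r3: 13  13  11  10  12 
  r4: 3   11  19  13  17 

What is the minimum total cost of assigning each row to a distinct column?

optimal assignment: row0→col2 (cost 2), row1→col3 (cost 9), row2→col1 (cost 1), row3→col4 (cost 12), row4→col0 (cost 3)
total = 2 + 9 + 1 + 12 + 3 = 27

Minimum assignment cost: 27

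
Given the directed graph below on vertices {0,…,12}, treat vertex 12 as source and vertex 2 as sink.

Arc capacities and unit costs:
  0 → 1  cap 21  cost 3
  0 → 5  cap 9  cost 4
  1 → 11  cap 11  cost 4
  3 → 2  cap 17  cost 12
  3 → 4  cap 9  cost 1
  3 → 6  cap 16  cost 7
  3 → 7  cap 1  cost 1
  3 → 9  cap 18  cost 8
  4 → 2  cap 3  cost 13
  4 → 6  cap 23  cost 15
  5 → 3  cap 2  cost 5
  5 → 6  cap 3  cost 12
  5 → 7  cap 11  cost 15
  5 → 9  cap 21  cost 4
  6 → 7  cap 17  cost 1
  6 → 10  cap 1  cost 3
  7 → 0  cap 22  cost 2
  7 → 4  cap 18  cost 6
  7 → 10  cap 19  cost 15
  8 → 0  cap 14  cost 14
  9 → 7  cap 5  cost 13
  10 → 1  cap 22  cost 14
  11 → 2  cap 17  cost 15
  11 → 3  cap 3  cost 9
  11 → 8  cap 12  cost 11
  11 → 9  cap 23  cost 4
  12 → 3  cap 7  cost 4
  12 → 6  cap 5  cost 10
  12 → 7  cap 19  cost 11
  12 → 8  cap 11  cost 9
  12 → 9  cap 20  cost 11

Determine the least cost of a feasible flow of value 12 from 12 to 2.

shortest-cost path #1: 12→3→2 push 7 @ unit cost 16 (adds 112)
shortest-cost path #2: 12→7→4→2 push 3 @ unit cost 30 (adds 90)
shortest-cost path #3: 12→7→0→5→3→2 push 2 @ unit cost 34 (adds 68)
total cost = 270

Minimum cost for 12 units: 270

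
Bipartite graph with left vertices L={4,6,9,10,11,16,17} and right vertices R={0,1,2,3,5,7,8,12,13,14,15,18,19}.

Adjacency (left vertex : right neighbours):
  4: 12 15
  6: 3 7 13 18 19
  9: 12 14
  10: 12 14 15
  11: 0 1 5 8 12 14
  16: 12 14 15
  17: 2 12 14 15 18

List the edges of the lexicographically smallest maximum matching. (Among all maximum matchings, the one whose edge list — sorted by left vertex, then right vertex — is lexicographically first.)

Lex-smallest maximum matching: {(4,12), (6,3), (9,14), (10,15), (11,0), (17,2)}

|M| = 6 (so the lex-smallest maximum matching has 6 edges)
process left vertices in ascending order; for each, take the smallest-labelled available neighbour that still permits 6 edges overall, or leave it unmatched if none does
lex-smallest matching: {4-12, 6-3, 9-14, 10-15, 11-0, 17-2}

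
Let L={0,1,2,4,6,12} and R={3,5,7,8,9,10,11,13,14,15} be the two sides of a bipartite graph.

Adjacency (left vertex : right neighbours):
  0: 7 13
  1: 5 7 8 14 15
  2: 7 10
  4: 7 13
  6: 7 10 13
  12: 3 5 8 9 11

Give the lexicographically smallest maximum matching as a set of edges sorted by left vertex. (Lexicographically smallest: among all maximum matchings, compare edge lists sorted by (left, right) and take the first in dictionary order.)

Lex-smallest maximum matching: {(0,7), (1,5), (2,10), (4,13), (12,3)}

|M| = 5 (so the lex-smallest maximum matching has 5 edges)
process left vertices in ascending order; for each, take the smallest-labelled available neighbour that still permits 5 edges overall, or leave it unmatched if none does
lex-smallest matching: {0-7, 1-5, 2-10, 4-13, 12-3}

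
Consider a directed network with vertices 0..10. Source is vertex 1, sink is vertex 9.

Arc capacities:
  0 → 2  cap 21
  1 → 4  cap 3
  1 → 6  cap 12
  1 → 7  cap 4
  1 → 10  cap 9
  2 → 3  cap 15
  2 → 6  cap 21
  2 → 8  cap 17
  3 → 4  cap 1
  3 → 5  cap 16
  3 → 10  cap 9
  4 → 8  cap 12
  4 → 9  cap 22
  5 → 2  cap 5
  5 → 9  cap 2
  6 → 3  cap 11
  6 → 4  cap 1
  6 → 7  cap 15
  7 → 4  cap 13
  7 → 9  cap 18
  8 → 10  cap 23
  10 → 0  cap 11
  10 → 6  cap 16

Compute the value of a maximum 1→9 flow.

Maximum flow value: 26

augment #1: 1→4→9 bottleneck 3, total now 3
augment #2: 1→7→9 bottleneck 4, total now 7
augment #3: 1→6→4→9 bottleneck 1, total now 8
augment #4: 1→6→7→9 bottleneck 11, total now 19
augment #5: 1→10→6→7→9 bottleneck 3, total now 22
augment #6: 1→10→6→3→4→9 bottleneck 1, total now 23
augment #7: 1→10→6→3→5→9 bottleneck 2, total now 25
augment #8: 1→10→6→7→4→9 bottleneck 1, total now 26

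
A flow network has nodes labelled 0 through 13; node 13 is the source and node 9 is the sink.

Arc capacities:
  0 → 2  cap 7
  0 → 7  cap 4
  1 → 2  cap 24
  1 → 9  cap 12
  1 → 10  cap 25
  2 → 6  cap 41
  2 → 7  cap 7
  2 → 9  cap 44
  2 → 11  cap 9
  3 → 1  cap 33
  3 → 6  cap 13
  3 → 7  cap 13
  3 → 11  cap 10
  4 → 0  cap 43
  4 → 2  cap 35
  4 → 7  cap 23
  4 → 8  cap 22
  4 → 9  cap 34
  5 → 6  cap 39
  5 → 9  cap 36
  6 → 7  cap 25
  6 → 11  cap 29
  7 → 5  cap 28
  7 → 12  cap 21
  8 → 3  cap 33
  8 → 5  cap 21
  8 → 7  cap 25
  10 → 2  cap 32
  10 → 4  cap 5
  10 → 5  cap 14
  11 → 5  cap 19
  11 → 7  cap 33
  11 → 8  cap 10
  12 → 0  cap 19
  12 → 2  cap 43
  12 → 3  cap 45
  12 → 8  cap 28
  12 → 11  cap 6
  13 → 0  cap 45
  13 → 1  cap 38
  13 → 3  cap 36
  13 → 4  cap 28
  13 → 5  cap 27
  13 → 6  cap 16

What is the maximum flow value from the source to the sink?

augment #1: 13→1→9 bottleneck 12, total now 12
augment #2: 13→4→9 bottleneck 28, total now 40
augment #3: 13→5→9 bottleneck 27, total now 67
augment #4: 13→0→2→9 bottleneck 7, total now 74
augment #5: 13→1→2→9 bottleneck 24, total now 98
augment #6: 13→0→7→5→9 bottleneck 4, total now 102
augment #7: 13→1→10→2→9 bottleneck 2, total now 104
augment #8: 13→3→7→5→9 bottleneck 5, total now 109
augment #9: 13→3→1→10→2→9 bottleneck 11, total now 120
augment #10: 13→3→1→10→4→9 bottleneck 5, total now 125

Maximum flow value: 125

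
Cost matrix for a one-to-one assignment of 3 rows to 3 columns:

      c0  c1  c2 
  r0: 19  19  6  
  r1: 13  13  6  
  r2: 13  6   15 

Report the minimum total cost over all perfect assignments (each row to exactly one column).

optimal assignment: row0→col2 (cost 6), row1→col0 (cost 13), row2→col1 (cost 6)
total = 6 + 13 + 6 = 25

Minimum assignment cost: 25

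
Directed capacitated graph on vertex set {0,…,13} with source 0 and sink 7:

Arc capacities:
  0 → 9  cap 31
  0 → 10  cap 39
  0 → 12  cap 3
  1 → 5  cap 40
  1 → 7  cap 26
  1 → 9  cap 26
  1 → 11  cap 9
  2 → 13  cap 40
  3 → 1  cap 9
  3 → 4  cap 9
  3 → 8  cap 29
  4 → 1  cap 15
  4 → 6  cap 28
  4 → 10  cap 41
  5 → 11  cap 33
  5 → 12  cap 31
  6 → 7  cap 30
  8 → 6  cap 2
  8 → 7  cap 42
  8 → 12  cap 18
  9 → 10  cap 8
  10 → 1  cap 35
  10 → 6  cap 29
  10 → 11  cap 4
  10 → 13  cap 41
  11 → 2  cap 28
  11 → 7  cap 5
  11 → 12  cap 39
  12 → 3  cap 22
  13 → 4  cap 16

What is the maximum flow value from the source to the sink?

augment #1: 0→10→1→7 bottleneck 26, total now 26
augment #2: 0→10→6→7 bottleneck 13, total now 39
augment #3: 0→9→10→6→7 bottleneck 8, total now 47
augment #4: 0→12→3→8→7 bottleneck 3, total now 50

Maximum flow value: 50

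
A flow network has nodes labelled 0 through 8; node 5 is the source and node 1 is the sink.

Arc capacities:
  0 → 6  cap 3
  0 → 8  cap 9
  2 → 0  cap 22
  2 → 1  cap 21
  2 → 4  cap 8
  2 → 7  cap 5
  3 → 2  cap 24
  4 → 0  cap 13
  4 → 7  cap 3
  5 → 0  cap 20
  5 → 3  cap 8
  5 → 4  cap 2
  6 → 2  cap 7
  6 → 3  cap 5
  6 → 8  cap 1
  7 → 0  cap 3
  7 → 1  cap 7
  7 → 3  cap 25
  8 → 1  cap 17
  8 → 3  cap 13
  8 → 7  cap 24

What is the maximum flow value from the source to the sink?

augment #1: 5→0→8→1 bottleneck 9, total now 9
augment #2: 5→3→2→1 bottleneck 8, total now 17
augment #3: 5→4→7→1 bottleneck 2, total now 19
augment #4: 5→0→6→2→1 bottleneck 3, total now 22

Maximum flow value: 22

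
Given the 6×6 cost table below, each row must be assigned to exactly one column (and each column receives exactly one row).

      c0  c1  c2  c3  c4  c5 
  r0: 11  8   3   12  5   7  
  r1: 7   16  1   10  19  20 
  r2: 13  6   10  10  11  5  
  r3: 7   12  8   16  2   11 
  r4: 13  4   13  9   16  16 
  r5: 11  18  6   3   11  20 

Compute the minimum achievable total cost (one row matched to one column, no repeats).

Minimum assignment cost: 24

optimal assignment: row0→col2 (cost 3), row1→col0 (cost 7), row2→col5 (cost 5), row3→col4 (cost 2), row4→col1 (cost 4), row5→col3 (cost 3)
total = 3 + 7 + 5 + 2 + 4 + 3 = 24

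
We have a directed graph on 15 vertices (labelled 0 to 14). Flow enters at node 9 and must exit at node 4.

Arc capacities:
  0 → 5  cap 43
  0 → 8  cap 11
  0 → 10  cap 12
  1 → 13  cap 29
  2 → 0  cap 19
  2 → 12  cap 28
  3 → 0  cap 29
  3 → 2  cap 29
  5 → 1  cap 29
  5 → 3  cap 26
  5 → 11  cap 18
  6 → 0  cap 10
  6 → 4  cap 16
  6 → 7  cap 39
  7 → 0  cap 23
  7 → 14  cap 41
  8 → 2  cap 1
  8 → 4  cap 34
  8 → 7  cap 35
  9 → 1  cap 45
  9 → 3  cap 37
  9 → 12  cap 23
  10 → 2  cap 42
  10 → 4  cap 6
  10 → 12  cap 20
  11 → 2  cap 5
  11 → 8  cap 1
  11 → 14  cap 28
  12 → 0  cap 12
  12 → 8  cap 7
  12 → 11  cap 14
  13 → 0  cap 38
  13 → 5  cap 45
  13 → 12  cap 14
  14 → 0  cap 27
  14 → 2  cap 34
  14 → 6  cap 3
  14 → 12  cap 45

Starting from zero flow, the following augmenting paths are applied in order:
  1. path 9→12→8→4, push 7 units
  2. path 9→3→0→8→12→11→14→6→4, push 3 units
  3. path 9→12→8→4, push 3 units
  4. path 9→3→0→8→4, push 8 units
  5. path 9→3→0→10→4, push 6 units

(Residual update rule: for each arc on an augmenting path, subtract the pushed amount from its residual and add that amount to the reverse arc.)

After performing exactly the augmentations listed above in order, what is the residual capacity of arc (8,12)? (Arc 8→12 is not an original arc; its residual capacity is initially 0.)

after path 1 (9→12→8→4, push 7): res(8,12)=7
after path 2 (9→3→0→8→12→11→14→6→4, push 3): res(8,12)=4
after path 3 (9→12→8→4, push 3): res(8,12)=7
after path 4 (9→3→0→8→4, push 8): res(8,12)=7
after path 5 (9→3→0→10→4, push 6): res(8,12)=7

Residual capacity of (8,12): 7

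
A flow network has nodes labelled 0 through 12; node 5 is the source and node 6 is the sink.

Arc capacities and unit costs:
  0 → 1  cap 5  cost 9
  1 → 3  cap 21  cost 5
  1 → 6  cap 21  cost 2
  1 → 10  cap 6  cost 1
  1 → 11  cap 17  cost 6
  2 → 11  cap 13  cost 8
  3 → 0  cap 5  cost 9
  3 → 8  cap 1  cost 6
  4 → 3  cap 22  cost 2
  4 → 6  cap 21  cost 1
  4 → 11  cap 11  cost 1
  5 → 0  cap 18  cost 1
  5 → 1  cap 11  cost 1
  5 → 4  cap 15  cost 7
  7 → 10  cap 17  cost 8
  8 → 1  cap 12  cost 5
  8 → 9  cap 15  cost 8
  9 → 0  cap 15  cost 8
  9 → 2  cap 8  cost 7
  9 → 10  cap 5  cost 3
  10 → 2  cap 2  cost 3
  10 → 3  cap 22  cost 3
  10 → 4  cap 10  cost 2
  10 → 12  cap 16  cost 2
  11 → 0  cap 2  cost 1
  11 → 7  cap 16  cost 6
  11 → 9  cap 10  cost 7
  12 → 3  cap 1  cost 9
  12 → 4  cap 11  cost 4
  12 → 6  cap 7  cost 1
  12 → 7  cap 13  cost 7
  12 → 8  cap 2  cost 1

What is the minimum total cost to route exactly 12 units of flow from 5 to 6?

Minimum cost for 12 units: 41

shortest-cost path #1: 5→1→6 push 11 @ unit cost 3 (adds 33)
shortest-cost path #2: 5→4→6 push 1 @ unit cost 8 (adds 8)
total cost = 41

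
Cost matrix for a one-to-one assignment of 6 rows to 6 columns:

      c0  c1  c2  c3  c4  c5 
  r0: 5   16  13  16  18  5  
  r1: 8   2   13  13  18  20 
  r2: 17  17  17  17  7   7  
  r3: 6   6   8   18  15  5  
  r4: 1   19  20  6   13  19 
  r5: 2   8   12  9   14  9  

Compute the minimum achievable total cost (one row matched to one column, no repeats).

Minimum assignment cost: 30

optimal assignment: row0→col5 (cost 5), row1→col1 (cost 2), row2→col4 (cost 7), row3→col2 (cost 8), row4→col3 (cost 6), row5→col0 (cost 2)
total = 5 + 2 + 7 + 8 + 6 + 2 = 30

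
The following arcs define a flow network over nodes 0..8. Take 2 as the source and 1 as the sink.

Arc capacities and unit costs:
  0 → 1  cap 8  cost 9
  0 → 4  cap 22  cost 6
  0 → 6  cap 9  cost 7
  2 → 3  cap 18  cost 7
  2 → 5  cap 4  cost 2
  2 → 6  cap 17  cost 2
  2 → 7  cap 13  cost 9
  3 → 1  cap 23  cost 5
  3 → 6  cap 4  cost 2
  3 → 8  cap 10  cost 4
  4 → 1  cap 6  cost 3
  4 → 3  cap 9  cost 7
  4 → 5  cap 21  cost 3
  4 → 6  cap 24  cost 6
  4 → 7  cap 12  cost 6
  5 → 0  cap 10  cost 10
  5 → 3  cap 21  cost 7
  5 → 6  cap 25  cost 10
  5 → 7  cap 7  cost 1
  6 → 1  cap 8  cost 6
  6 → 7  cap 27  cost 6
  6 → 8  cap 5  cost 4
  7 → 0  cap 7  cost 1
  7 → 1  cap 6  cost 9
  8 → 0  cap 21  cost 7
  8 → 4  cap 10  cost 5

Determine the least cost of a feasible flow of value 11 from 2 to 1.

shortest-cost path #1: 2→6→1 push 8 @ unit cost 8 (adds 64)
shortest-cost path #2: 2→3→1 push 3 @ unit cost 12 (adds 36)
total cost = 100

Minimum cost for 11 units: 100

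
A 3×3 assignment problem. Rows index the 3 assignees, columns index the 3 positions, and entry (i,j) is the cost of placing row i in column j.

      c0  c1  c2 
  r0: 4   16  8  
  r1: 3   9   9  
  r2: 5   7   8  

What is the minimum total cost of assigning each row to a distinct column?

Minimum assignment cost: 18

optimal assignment: row0→col2 (cost 8), row1→col0 (cost 3), row2→col1 (cost 7)
total = 8 + 3 + 7 = 18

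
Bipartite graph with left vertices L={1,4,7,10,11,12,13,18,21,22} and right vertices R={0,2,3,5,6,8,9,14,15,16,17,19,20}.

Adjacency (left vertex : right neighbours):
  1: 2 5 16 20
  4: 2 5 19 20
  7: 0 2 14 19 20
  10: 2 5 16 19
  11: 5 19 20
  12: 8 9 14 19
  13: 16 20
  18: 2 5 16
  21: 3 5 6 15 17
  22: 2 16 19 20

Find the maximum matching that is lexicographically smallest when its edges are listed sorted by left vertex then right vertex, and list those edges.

|M| = 8 (so the lex-smallest maximum matching has 8 edges)
process left vertices in ascending order; for each, take the smallest-labelled available neighbour that still permits 8 edges overall, or leave it unmatched if none does
lex-smallest matching: {1-2, 4-5, 7-0, 10-16, 11-19, 12-8, 13-20, 21-3}

Lex-smallest maximum matching: {(1,2), (4,5), (7,0), (10,16), (11,19), (12,8), (13,20), (21,3)}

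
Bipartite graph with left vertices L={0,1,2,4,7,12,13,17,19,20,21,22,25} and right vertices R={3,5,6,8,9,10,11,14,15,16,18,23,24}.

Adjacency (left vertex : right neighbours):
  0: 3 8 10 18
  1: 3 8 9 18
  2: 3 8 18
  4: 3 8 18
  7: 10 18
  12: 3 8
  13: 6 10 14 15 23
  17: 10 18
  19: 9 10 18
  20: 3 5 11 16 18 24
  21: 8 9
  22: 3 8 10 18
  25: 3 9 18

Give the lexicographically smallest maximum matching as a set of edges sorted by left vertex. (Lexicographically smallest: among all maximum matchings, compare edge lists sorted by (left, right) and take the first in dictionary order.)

|M| = 7 (so the lex-smallest maximum matching has 7 edges)
process left vertices in ascending order; for each, take the smallest-labelled available neighbour that still permits 7 edges overall, or leave it unmatched if none does
lex-smallest matching: {0-3, 1-8, 2-18, 7-10, 13-6, 19-9, 20-5}

Lex-smallest maximum matching: {(0,3), (1,8), (2,18), (7,10), (13,6), (19,9), (20,5)}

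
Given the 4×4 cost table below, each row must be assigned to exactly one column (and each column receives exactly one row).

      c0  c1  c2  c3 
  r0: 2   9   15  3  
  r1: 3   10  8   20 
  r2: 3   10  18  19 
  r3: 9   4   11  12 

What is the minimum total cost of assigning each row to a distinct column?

Minimum assignment cost: 18

optimal assignment: row0→col3 (cost 3), row1→col2 (cost 8), row2→col0 (cost 3), row3→col1 (cost 4)
total = 3 + 8 + 3 + 4 = 18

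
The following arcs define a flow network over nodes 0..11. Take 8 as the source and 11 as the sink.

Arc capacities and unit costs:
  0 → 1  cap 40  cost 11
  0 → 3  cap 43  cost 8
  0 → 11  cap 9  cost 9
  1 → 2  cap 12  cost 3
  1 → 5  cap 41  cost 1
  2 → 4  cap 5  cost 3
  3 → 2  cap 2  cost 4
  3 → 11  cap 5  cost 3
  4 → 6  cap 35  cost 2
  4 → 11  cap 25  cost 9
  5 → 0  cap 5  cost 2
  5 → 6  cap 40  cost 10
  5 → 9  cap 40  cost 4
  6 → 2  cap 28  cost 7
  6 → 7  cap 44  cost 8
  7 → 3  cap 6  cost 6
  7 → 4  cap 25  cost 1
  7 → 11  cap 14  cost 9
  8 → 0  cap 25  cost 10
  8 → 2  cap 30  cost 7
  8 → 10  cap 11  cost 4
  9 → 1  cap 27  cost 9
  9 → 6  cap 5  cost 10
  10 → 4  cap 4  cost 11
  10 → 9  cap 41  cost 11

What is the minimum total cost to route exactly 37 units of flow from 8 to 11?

Minimum cost for 37 units: 1118

shortest-cost path #1: 8→0→11 push 9 @ unit cost 19 (adds 171)
shortest-cost path #2: 8→2→4→11 push 5 @ unit cost 19 (adds 95)
shortest-cost path #3: 8→0→3→11 push 5 @ unit cost 21 (adds 105)
shortest-cost path #4: 8→10→4→11 push 4 @ unit cost 24 (adds 96)
shortest-cost path #5: 8→10→9→6→7→11 push 5 @ unit cost 42 (adds 210)
shortest-cost path #6: 8→0→1→5→6→7→11 push 9 @ unit cost 49 (adds 441)
total cost = 1118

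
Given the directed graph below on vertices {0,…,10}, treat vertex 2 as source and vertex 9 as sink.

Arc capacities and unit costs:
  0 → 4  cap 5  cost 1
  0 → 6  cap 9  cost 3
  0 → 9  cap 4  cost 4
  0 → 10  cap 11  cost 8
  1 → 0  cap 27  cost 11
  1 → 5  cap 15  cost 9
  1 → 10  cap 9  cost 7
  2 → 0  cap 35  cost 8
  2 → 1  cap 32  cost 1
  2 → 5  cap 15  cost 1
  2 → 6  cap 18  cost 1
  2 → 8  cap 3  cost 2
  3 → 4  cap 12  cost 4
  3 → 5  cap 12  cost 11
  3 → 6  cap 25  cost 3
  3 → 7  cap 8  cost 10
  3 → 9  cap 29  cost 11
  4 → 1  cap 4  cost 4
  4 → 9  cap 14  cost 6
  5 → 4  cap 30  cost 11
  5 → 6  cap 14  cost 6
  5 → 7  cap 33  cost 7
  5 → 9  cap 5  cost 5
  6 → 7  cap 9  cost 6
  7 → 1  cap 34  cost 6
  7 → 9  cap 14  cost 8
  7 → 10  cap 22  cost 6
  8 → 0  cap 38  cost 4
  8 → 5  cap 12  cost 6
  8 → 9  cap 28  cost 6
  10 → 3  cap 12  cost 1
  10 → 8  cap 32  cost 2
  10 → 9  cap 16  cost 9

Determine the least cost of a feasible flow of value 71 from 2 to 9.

Minimum cost for 71 units: 1345

shortest-cost path #1: 2→5→9 push 5 @ unit cost 6 (adds 30)
shortest-cost path #2: 2→8→9 push 3 @ unit cost 8 (adds 24)
shortest-cost path #3: 2→0→9 push 4 @ unit cost 12 (adds 48)
shortest-cost path #4: 2→6→7→9 push 9 @ unit cost 15 (adds 135)
shortest-cost path #5: 2→0→4→9 push 5 @ unit cost 15 (adds 75)
shortest-cost path #6: 2→5→7→9 push 5 @ unit cost 16 (adds 80)
shortest-cost path #7: 2→1→10→8→9 push 9 @ unit cost 16 (adds 144)
shortest-cost path #8: 2→5→4→9 push 5 @ unit cost 18 (adds 90)
shortest-cost path #9: 2→0→10→8→9 push 11 @ unit cost 24 (adds 264)
shortest-cost path #10: 2→1→5→4→9 push 4 @ unit cost 27 (adds 108)
shortest-cost path #11: 2→1→5→7→10→8→9 push 5 @ unit cost 31 (adds 155)
shortest-cost path #12: 2→1→5→7→10→9 push 6 @ unit cost 32 (adds 192)
total cost = 1345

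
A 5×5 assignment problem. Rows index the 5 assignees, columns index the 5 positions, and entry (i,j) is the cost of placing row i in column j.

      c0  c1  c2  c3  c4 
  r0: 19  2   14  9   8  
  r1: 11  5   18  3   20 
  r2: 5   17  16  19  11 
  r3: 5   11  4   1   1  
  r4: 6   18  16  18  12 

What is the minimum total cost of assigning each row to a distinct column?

Minimum assignment cost: 26

one of 2 optimal assignments: row0→col1 (cost 2), row1→col3 (cost 3), row2→col0 (cost 5), row3→col2 (cost 4), row4→col4 (cost 12)
total = 2 + 3 + 5 + 4 + 12 = 26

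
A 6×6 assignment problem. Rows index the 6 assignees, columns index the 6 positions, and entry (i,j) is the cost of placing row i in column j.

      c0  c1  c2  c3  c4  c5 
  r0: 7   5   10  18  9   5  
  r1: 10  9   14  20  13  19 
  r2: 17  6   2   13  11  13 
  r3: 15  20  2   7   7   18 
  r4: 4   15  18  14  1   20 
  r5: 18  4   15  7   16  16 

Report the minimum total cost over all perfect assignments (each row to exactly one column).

Minimum assignment cost: 29

optimal assignment: row0→col5 (cost 5), row1→col0 (cost 10), row2→col2 (cost 2), row3→col3 (cost 7), row4→col4 (cost 1), row5→col1 (cost 4)
total = 5 + 10 + 2 + 7 + 1 + 4 = 29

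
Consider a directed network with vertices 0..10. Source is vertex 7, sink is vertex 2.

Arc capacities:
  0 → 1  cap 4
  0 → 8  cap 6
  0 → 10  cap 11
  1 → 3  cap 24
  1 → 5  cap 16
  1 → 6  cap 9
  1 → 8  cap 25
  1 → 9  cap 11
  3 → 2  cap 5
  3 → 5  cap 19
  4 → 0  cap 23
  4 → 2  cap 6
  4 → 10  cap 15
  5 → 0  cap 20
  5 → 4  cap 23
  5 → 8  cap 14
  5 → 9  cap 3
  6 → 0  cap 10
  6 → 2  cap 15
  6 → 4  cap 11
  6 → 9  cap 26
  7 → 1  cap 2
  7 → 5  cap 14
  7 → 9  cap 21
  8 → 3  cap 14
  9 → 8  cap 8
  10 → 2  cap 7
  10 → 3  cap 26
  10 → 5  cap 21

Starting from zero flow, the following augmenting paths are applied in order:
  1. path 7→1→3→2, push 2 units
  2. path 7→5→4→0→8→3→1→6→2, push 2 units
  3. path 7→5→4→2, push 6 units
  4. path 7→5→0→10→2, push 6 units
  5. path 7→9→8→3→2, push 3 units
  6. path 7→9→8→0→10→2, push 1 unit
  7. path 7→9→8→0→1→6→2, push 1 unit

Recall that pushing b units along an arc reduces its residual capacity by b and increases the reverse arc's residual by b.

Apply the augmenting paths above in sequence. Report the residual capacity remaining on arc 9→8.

after path 1 (7→1→3→2, push 2): res(9,8)=8
after path 2 (7→5→4→0→8→3→1→6→2, push 2): res(9,8)=8
after path 3 (7→5→4→2, push 6): res(9,8)=8
after path 4 (7→5→0→10→2, push 6): res(9,8)=8
after path 5 (7→9→8→3→2, push 3): res(9,8)=5
after path 6 (7→9→8→0→10→2, push 1): res(9,8)=4
after path 7 (7→9→8→0→1→6→2, push 1): res(9,8)=3

Residual capacity of (9,8): 3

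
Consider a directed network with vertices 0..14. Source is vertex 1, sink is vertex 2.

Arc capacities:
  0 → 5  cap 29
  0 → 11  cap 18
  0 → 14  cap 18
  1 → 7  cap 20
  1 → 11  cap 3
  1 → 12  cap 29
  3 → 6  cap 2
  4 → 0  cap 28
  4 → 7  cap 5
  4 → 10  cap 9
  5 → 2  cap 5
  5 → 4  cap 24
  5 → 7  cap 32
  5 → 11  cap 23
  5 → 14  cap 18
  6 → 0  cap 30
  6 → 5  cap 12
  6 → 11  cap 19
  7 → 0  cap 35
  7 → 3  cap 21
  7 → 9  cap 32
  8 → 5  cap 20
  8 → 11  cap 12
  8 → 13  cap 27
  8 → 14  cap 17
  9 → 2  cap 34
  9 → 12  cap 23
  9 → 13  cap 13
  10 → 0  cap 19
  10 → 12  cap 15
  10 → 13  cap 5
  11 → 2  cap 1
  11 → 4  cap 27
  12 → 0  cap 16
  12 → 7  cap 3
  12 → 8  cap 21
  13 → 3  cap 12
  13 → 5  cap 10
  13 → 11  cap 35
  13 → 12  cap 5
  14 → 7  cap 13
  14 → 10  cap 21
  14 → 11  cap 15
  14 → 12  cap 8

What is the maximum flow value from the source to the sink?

augment #1: 1→11→2 bottleneck 1, total now 1
augment #2: 1→7→9→2 bottleneck 20, total now 21
augment #3: 1→12→0→5→2 bottleneck 5, total now 26
augment #4: 1→12→7→9→2 bottleneck 3, total now 29
augment #5: 1→11→4→7→9→2 bottleneck 2, total now 31
augment #6: 1→12→0→5→7→9→2 bottleneck 7, total now 38

Maximum flow value: 38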